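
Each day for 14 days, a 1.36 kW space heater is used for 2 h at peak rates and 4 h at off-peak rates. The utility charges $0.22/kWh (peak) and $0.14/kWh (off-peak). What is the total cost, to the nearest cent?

Peak energy = 1.36 kW × 2 h × 14 = 38.08 kWh
Off-peak energy = 1.36 kW × 4 h × 14 = 76.16 kWh
Cost = 38.08 × $0.22 + 76.16 × $0.14 = $8.3776 + $10.6624 = $19.04

$19.04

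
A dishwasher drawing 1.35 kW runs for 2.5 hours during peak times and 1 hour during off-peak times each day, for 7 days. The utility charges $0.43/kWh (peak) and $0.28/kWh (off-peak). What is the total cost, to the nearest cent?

$12.80

Peak energy = 1.35 kW × 2.5 h × 7 = 23.625 kWh
Off-peak energy = 1.35 kW × 1 h × 7 = 9.45 kWh
Cost = 23.625 × $0.43 + 9.45 × $0.28 = $10.15875 + $2.646 = $12.80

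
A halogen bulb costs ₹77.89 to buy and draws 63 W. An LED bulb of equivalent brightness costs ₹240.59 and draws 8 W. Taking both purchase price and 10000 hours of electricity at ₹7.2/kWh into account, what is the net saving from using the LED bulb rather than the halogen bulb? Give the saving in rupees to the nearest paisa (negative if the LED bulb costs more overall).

₹3797.30

halogen bulb: ₹77.89 + (63/1000) kW × 10000 h × ₹7.2 = ₹77.89 + ₹4536 = ₹4613.89
LED bulb: ₹240.59 + (8/1000) kW × 10000 h × ₹7.2 = ₹240.59 + ₹576 = ₹816.59
Saving = ₹4613.89 − ₹816.59 = ₹3797.3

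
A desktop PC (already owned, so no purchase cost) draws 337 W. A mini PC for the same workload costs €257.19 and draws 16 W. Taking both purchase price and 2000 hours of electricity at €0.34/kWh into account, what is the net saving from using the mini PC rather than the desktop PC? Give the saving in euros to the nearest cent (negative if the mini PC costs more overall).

desktop PC: €0.00 + (337/1000) kW × 2000 h × €0.34 = €0.00 + €229.16 = €229.16
mini PC: €257.19 + (16/1000) kW × 2000 h × €0.34 = €257.19 + €10.88 = €268.07
Saving = €229.16 − €268.07 = −€38.91

-€38.91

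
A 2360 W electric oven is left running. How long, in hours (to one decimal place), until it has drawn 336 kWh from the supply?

142.4 h

Hours = 336 kWh ÷ 2.36 kW = 142.4 h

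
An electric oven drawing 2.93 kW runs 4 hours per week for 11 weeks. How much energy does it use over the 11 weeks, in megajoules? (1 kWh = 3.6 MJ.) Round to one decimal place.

464.1 MJ

Runtime = 4 h/week × 11 weeks = 44 h
Energy = 2.93 kW × 44 h = 128.92 kWh
= 128.92 × 3.6 MJ = 464.1 MJ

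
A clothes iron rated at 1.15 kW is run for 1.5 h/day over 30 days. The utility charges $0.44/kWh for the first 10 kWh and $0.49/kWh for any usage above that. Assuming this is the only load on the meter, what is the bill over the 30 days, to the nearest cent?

Runtime = 1.5 h/day × 30 days = 45 h
Energy = 1.15 kW × 45 h = 51.75 kWh
Tier 1 (0–10 kWh): 10 × $0.44 = $4.4
Above 10 kWh: 41.75 × $0.49 = $20.4575
Bill = $24.86

$24.86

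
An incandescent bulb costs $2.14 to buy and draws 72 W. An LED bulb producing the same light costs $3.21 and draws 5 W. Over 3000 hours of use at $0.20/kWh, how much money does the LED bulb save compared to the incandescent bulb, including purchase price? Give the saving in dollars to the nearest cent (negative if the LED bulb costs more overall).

incandescent bulb: $2.14 + (72/1000) kW × 3000 h × $0.20 = $2.14 + $43.2 = $45.34
LED bulb: $3.21 + (5/1000) kW × 3000 h × $0.20 = $3.21 + $3 = $6.21
Saving = $45.34 − $6.21 = $39.13

$39.13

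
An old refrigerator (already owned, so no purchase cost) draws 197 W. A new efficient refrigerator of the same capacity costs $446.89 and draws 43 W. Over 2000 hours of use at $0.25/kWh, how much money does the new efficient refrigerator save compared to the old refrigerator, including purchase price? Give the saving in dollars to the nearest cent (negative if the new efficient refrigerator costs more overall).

-$369.89

old refrigerator: $0.00 + (197/1000) kW × 2000 h × $0.25 = $0.00 + $98.5 = $98.5
new efficient refrigerator: $446.89 + (43/1000) kW × 2000 h × $0.25 = $446.89 + $21.5 = $468.39
Saving = $98.5 − $468.39 = −$369.89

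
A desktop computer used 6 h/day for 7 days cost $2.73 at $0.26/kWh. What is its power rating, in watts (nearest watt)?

250 W

Energy = $2.73 ÷ $0.26/kWh = 10.5 kWh
Runtime = 6 h/day × 7 days = 42 h
Power = 10.5 kWh ÷ 42 h = 0.25 kW = 250 W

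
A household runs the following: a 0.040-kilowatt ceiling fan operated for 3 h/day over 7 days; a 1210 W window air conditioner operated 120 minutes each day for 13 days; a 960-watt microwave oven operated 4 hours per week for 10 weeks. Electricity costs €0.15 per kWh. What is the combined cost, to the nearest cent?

ceiling fan: Runtime = 3 h/day × 7 days = 21 h
ceiling fan: 0.04 kW × 21 h = 0.84 kWh
window air conditioner: Runtime = 120 min × 13 = 1560 min = 26 h
window air conditioner: 1.21 kW × 26 h = 31.46 kWh
microwave oven: Runtime = 4 h/week × 10 weeks = 40 h
microwave oven: 0.96 kW × 40 h = 38.4 kWh
Total energy = 70.7 kWh
Cost = 70.7 × €0.15 = €10.61

€10.61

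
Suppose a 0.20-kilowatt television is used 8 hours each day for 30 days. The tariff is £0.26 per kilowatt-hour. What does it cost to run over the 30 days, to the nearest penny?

£12.48

Runtime = 8 h/day × 30 days = 240 h
Energy = 0.2 kW × 240 h = 48 kWh
Cost = 48 kWh × £0.26/kWh = £12.48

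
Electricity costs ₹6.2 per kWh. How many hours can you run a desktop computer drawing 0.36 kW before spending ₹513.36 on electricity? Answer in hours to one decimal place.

230.0 h

Energy available = ₹513.36 ÷ ₹6.2/kWh = 82.8 kWh
Hours = 82.8 kWh ÷ 0.36 kW = 230.0 h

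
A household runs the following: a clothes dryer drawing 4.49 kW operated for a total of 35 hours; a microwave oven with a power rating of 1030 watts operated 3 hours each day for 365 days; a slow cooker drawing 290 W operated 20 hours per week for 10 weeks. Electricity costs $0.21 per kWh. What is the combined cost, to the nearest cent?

$282.03

clothes dryer: 4.49 kW × 35 h = 157.15 kWh
microwave oven: Runtime = 3 h/day × 365 days = 1095 h
microwave oven: 1.03 kW × 1095 h = 1127.85 kWh
slow cooker: Runtime = 20 h/week × 10 weeks = 200 h
slow cooker: 0.29 kW × 200 h = 58 kWh
Total energy = 1343 kWh
Cost = 1343 × $0.21 = $282.03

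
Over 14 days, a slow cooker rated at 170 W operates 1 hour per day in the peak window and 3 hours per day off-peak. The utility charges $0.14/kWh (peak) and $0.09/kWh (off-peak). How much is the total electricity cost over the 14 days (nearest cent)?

Peak energy = 0.17 kW × 1 h × 14 = 2.38 kWh
Off-peak energy = 0.17 kW × 3 h × 14 = 7.14 kWh
Cost = 2.38 × $0.14 + 7.14 × $0.09 = $0.3332 + $0.6426 = $0.98

$0.98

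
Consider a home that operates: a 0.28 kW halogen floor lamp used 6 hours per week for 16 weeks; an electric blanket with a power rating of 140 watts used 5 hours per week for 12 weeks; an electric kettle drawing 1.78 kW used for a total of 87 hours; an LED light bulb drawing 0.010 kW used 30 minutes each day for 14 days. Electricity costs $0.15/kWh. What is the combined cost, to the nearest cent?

$28.53

halogen floor lamp: Runtime = 6 h/week × 16 weeks = 96 h
halogen floor lamp: 0.28 kW × 96 h = 26.88 kWh
electric blanket: Runtime = 5 h/week × 12 weeks = 60 h
electric blanket: 0.14 kW × 60 h = 8.4 kWh
electric kettle: 1.78 kW × 87 h = 154.86 kWh
LED light bulb: Runtime = 30 min × 14 = 420 min = 7 h
LED light bulb: 0.01 kW × 7 h = 0.07 kWh
Total energy = 190.21 kWh
Cost = 190.21 × $0.15 = $28.53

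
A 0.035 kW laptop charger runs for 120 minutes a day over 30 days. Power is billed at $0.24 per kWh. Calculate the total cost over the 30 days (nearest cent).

$0.50

Runtime = 120 min × 30 = 3600 min = 60 h
Energy = 0.035 kW × 60 h = 2.1 kWh
Cost = 2.1 kWh × $0.24/kWh = $0.50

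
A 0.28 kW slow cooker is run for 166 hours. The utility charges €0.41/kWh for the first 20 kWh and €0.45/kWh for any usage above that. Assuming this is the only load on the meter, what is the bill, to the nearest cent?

€20.12

Energy = 0.28 kW × 166 h = 46.48 kWh
Tier 1 (0–20 kWh): 20 × €0.41 = €8.2
Above 20 kWh: 26.48 × €0.45 = €11.916
Bill = €20.12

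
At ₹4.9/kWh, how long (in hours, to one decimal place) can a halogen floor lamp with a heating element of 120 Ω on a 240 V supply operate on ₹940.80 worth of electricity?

400.0 h

Power = V²/R = 240²/120 = 480 W = 0.48 kW
Energy available = ₹940.80 ÷ ₹4.9/kWh = 192 kWh
Hours = 192 kWh ÷ 0.48 kW = 400.0 h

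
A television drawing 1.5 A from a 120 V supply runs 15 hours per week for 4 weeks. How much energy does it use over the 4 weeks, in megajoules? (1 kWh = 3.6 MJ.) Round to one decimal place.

Power = 1.5 A × 120 V = 180 W = 0.18 kW
Runtime = 15 h/week × 4 weeks = 60 h
Energy = 0.18 kW × 60 h = 10.8 kWh
= 10.8 × 3.6 MJ = 38.9 MJ

38.9 MJ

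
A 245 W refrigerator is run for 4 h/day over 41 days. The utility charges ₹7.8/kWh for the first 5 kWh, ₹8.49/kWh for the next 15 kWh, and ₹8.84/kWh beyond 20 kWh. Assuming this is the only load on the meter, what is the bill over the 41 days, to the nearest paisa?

₹344.74

Runtime = 4 h/day × 41 days = 164 h
Energy = 0.245 kW × 164 h = 40.18 kWh
Tier 1 (0–5 kWh): 5 × ₹7.8 = ₹39
Tier 2 (5–20 kWh): 15 × ₹8.49 = ₹127.35
Above 20 kWh: 20.18 × ₹8.84 = ₹178.3912
Bill = ₹344.74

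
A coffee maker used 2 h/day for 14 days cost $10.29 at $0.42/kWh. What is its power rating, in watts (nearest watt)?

Energy = $10.29 ÷ $0.42/kWh = 24.5 kWh
Runtime = 2 h/day × 14 days = 28 h
Power = 24.5 kWh ÷ 28 h = 0.875 kW = 875 W

875 W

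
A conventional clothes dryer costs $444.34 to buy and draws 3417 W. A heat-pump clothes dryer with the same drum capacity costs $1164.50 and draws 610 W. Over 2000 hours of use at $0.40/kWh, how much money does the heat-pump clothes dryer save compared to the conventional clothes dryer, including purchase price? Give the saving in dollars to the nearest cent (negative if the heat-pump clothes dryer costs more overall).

$1525.44

conventional clothes dryer: $444.34 + (3417/1000) kW × 2000 h × $0.40 = $444.34 + $2733.6 = $3177.94
heat-pump clothes dryer: $1164.50 + (610/1000) kW × 2000 h × $0.40 = $1164.50 + $488 = $1652.5
Saving = $3177.94 − $1652.5 = $1525.44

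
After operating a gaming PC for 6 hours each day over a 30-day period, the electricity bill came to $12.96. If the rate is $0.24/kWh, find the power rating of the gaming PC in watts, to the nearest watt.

300 W

Energy = $12.96 ÷ $0.24/kWh = 54 kWh
Runtime = 6 h/day × 30 days = 180 h
Power = 54 kWh ÷ 180 h = 0.3 kW = 300 W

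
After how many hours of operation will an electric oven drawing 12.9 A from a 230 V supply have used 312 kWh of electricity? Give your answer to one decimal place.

105.2 h

Power = 12.9 A × 230 V = 2967 W = 2.967 kW
Hours = 312 kWh ÷ 2.967 kW = 105.2 h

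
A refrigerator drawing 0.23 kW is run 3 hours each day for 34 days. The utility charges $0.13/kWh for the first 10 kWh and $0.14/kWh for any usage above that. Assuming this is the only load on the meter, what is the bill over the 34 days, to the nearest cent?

$3.18

Runtime = 3 h/day × 34 days = 102 h
Energy = 0.23 kW × 102 h = 23.46 kWh
Tier 1 (0–10 kWh): 10 × $0.13 = $1.3
Above 10 kWh: 13.46 × $0.14 = $1.8844
Bill = $3.18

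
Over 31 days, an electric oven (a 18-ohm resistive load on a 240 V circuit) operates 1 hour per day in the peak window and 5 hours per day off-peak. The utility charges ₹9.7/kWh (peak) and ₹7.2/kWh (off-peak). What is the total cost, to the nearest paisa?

₹4533.44

Power = V²/R = 240²/18 = 3200 W = 3.2 kW
Peak energy = 3.2 kW × 1 h × 31 = 99.2 kWh
Off-peak energy = 3.2 kW × 5 h × 31 = 496 kWh
Cost = 99.2 × ₹9.7 + 496 × ₹7.2 = ₹962.24 + ₹3571.2 = ₹4533.44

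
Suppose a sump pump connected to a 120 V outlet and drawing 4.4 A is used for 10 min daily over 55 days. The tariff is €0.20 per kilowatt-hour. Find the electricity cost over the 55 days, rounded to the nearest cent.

Power = 4.4 A × 120 V = 528 W = 0.528 kW
Runtime = 10 min × 55 = 550 min = 9.166666… h
Energy = 0.528 kW × 9.166666… h = 4.84 kWh
Cost = 4.84 kWh × €0.20/kWh = €0.97

€0.97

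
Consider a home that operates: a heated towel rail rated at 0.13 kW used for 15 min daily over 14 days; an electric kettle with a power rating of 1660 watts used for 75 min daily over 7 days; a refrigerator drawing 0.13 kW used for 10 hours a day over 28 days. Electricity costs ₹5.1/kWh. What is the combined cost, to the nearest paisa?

₹262.04

heated towel rail: Runtime = 15 min × 14 = 210 min = 3.5 h
heated towel rail: 0.13 kW × 3.5 h = 0.455 kWh
electric kettle: Runtime = 75 min × 7 = 525 min = 8.75 h
electric kettle: 1.66 kW × 8.75 h = 14.525 kWh
refrigerator: Runtime = 10 h/day × 28 days = 280 h
refrigerator: 0.13 kW × 280 h = 36.4 kWh
Total energy = 51.38 kWh
Cost = 51.38 × ₹5.1 = ₹262.04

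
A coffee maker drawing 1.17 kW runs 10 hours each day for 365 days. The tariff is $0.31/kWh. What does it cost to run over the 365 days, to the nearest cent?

$1323.86

Runtime = 10 h/day × 365 days = 3650 h
Energy = 1.17 kW × 3650 h = 4270.5 kWh
Cost = 4270.5 kWh × $0.31/kWh = $1323.86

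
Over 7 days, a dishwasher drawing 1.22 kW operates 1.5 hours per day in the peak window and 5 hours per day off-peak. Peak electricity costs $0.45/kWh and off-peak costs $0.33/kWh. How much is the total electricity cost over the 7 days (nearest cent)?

$19.86

Peak energy = 1.22 kW × 1.5 h × 7 = 12.81 kWh
Off-peak energy = 1.22 kW × 5 h × 7 = 42.7 kWh
Cost = 12.81 × $0.45 + 42.7 × $0.33 = $5.7645 + $14.091 = $19.86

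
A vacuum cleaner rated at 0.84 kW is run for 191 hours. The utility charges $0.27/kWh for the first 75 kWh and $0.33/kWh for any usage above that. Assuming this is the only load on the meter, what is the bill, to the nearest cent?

$48.45

Energy = 0.84 kW × 191 h = 160.44 kWh
Tier 1 (0–75 kWh): 75 × $0.27 = $20.25
Above 75 kWh: 85.44 × $0.33 = $28.1952
Bill = $48.45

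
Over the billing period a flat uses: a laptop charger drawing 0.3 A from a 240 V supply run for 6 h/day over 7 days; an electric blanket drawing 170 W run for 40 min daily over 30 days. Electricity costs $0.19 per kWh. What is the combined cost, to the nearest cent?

laptop charger: Power = 0.3 A × 240 V = 72 W = 0.072 kW
laptop charger: Runtime = 6 h/day × 7 days = 42 h
laptop charger: 0.072 kW × 42 h = 3.024 kWh
electric blanket: Runtime = 40 min × 30 = 1200 min = 20 h
electric blanket: 0.17 kW × 20 h = 3.4 kWh
Total energy = 6.424 kWh
Cost = 6.424 × $0.19 = $1.22

$1.22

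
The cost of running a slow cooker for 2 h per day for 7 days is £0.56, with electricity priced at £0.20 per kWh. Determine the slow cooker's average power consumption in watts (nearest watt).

Energy = £0.56 ÷ £0.20/kWh = 2.8 kWh
Runtime = 2 h/day × 7 days = 14 h
Power = 2.8 kWh ÷ 14 h = 0.2 kW = 200 W

200 W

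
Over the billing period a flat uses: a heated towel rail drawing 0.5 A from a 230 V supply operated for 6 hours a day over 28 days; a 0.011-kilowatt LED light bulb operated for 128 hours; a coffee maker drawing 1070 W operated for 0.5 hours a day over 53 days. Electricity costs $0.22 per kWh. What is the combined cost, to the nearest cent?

heated towel rail: Power = 0.5 A × 230 V = 115 W = 0.115 kW
heated towel rail: Runtime = 6 h/day × 28 days = 168 h
heated towel rail: 0.115 kW × 168 h = 19.32 kWh
LED light bulb: 0.011 kW × 128 h = 1.408 kWh
coffee maker: Runtime = 0.5 h/day × 53 days = 26.5 h
coffee maker: 1.07 kW × 26.5 h = 28.355 kWh
Total energy = 49.083 kWh
Cost = 49.083 × $0.22 = $10.80

$10.80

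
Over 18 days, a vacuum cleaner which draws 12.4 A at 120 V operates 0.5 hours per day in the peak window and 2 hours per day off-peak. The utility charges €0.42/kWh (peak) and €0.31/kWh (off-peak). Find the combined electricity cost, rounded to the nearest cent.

€22.23

Power = 12.4 A × 120 V = 1488 W = 1.488 kW
Peak energy = 1.488 kW × 0.5 h × 18 = 13.392 kWh
Off-peak energy = 1.488 kW × 2 h × 18 = 53.568 kWh
Cost = 13.392 × €0.42 + 53.568 × €0.31 = €5.62464 + €16.60608 = €22.23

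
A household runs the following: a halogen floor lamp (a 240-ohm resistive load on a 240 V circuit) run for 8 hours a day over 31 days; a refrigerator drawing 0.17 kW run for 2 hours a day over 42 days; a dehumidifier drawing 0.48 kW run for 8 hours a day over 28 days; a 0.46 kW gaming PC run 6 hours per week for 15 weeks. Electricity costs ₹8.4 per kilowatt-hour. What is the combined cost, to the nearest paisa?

halogen floor lamp: Power = V²/R = 240²/240 = 240 W = 0.24 kW
halogen floor lamp: Runtime = 8 h/day × 31 days = 248 h
halogen floor lamp: 0.24 kW × 248 h = 59.52 kWh
refrigerator: Runtime = 2 h/day × 42 days = 84 h
refrigerator: 0.17 kW × 84 h = 14.28 kWh
dehumidifier: Runtime = 8 h/day × 28 days = 224 h
dehumidifier: 0.48 kW × 224 h = 107.52 kWh
gaming PC: Runtime = 6 h/week × 15 weeks = 90 h
gaming PC: 0.46 kW × 90 h = 41.4 kWh
Total energy = 222.72 kWh
Cost = 222.72 × ₹8.4 = ₹1870.85

₹1870.85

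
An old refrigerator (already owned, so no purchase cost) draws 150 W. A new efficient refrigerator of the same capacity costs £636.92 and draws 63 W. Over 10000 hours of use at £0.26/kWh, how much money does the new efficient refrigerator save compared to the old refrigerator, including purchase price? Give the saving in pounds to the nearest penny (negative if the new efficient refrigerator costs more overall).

-£410.72

old refrigerator: £0.00 + (150/1000) kW × 10000 h × £0.26 = £0.00 + £390 = £390
new efficient refrigerator: £636.92 + (63/1000) kW × 10000 h × £0.26 = £636.92 + £163.8 = £800.72
Saving = £390 − £800.72 = −£410.72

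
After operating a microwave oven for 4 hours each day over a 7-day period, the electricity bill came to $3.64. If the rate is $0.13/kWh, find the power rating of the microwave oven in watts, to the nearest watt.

Energy = $3.64 ÷ $0.13/kWh = 28 kWh
Runtime = 4 h/day × 7 days = 28 h
Power = 28 kWh ÷ 28 h = 1 kW = 1000 W

1000 W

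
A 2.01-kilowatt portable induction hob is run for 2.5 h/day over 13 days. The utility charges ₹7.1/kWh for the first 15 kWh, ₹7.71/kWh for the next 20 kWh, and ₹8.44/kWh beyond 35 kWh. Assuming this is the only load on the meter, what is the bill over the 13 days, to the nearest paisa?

₹516.64

Runtime = 2.5 h/day × 13 days = 32.5 h
Energy = 2.01 kW × 32.5 h = 65.325 kWh
Tier 1 (0–15 kWh): 15 × ₹7.1 = ₹106.5
Tier 2 (15–35 kWh): 20 × ₹7.71 = ₹154.2
Above 35 kWh: 30.325 × ₹8.44 = ₹255.943
Bill = ₹516.64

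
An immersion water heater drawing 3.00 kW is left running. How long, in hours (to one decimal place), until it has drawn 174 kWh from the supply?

58.0 h

Hours = 174 kWh ÷ 3 kW = 58.0 h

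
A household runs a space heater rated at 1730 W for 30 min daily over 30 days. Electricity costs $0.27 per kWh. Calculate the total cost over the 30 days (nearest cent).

$7.01

Runtime = 30 min × 30 = 900 min = 15 h
Energy = 1.73 kW × 15 h = 25.95 kWh
Cost = 25.95 kWh × $0.27/kWh = $7.01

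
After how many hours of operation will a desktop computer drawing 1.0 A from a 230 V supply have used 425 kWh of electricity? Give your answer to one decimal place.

1847.8 h

Power = 1.0 A × 230 V = 230 W = 0.23 kW
Hours = 425 kWh ÷ 0.23 kW = 1847.8 h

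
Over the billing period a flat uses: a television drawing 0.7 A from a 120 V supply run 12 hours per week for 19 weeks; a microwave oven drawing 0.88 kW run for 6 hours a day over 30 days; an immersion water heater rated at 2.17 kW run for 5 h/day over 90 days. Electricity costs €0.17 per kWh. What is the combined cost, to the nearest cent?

€196.19

television: Power = 0.7 A × 120 V = 84 W = 0.084 kW
television: Runtime = 12 h/week × 19 weeks = 228 h
television: 0.084 kW × 228 h = 19.152 kWh
microwave oven: Runtime = 6 h/day × 30 days = 180 h
microwave oven: 0.88 kW × 180 h = 158.4 kWh
immersion water heater: Runtime = 5 h/day × 90 days = 450 h
immersion water heater: 2.17 kW × 450 h = 976.5 kWh
Total energy = 1154.052 kWh
Cost = 1154.052 × €0.17 = €196.19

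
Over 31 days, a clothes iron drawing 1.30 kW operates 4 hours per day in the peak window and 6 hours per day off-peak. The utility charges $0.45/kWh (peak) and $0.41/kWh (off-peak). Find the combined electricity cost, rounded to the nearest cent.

$171.68

Peak energy = 1.3 kW × 4 h × 31 = 161.2 kWh
Off-peak energy = 1.3 kW × 6 h × 31 = 241.8 kWh
Cost = 161.2 × $0.45 + 241.8 × $0.41 = $72.54 + $99.138 = $171.68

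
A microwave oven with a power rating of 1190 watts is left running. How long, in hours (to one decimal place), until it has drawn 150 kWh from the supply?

126.1 h

Hours = 150 kWh ÷ 1.19 kW = 126.1 h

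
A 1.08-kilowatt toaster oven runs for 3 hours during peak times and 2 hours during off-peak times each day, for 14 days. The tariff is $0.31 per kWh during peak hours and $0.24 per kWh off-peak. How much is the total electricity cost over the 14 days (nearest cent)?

$21.32

Peak energy = 1.08 kW × 3 h × 14 = 45.36 kWh
Off-peak energy = 1.08 kW × 2 h × 14 = 30.24 kWh
Cost = 45.36 × $0.31 + 30.24 × $0.24 = $14.0616 + $7.2576 = $21.32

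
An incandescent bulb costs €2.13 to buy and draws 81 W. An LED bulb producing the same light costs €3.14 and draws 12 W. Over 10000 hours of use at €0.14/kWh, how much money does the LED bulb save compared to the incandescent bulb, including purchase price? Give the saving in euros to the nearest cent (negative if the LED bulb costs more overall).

€95.59

incandescent bulb: €2.13 + (81/1000) kW × 10000 h × €0.14 = €2.13 + €113.4 = €115.53
LED bulb: €3.14 + (12/1000) kW × 10000 h × €0.14 = €3.14 + €16.8 = €19.94
Saving = €115.53 − €19.94 = €95.59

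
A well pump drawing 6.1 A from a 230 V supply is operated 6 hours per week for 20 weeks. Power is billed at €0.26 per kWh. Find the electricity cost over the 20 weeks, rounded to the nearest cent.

€43.77

Power = 6.1 A × 230 V = 1403 W = 1.403 kW
Runtime = 6 h/week × 20 weeks = 120 h
Energy = 1.403 kW × 120 h = 168.36 kWh
Cost = 168.36 kWh × €0.26/kWh = €43.77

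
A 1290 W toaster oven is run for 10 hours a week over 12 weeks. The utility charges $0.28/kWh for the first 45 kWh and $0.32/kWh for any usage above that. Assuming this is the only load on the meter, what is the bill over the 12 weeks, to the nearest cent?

$47.74

Runtime = 10 h/week × 12 weeks = 120 h
Energy = 1.29 kW × 120 h = 154.8 kWh
Tier 1 (0–45 kWh): 45 × $0.28 = $12.6
Above 45 kWh: 109.8 × $0.32 = $35.136
Bill = $47.74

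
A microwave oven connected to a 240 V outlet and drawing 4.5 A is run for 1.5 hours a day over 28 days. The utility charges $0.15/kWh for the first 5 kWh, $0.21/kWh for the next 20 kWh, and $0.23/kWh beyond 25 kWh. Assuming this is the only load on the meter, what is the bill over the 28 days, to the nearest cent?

Power = 4.5 A × 240 V = 1080 W = 1.08 kW
Runtime = 1.5 h/day × 28 days = 42 h
Energy = 1.08 kW × 42 h = 45.36 kWh
Tier 1 (0–5 kWh): 5 × $0.15 = $0.75
Tier 2 (5–25 kWh): 20 × $0.21 = $4.2
Above 25 kWh: 20.36 × $0.23 = $4.6828
Bill = $9.63

$9.63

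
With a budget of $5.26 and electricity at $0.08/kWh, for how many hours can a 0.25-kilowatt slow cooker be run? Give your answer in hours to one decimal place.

263.0 h

Energy available = $5.26 ÷ $0.08/kWh = 65.75 kWh
Hours = 65.75 kWh ÷ 0.25 kW = 263.0 h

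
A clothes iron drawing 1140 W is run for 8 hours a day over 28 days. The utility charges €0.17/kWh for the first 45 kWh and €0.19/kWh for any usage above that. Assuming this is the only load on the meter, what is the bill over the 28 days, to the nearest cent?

€47.62

Runtime = 8 h/day × 28 days = 224 h
Energy = 1.14 kW × 224 h = 255.36 kWh
Tier 1 (0–45 kWh): 45 × €0.17 = €7.65
Above 45 kWh: 210.36 × €0.19 = €39.9684
Bill = €47.62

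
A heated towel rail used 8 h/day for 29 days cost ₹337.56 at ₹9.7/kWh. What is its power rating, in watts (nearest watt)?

Energy = ₹337.56 ÷ ₹9.7/kWh = 34.8 kWh
Runtime = 8 h/day × 29 days = 232 h
Power = 34.8 kWh ÷ 232 h = 0.15 kW = 150 W

150 W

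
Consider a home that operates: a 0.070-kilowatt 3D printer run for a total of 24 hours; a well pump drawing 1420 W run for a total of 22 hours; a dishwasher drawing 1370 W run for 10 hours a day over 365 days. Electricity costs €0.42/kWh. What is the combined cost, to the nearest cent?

€2114.04

3D printer: 0.07 kW × 24 h = 1.68 kWh
well pump: 1.42 kW × 22 h = 31.24 kWh
dishwasher: Runtime = 10 h/day × 365 days = 3650 h
dishwasher: 1.37 kW × 3650 h = 5000.5 kWh
Total energy = 5033.42 kWh
Cost = 5033.42 × €0.42 = €2114.04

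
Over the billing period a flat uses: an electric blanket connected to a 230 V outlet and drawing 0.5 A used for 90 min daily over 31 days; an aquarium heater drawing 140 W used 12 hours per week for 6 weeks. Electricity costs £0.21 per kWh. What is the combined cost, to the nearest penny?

electric blanket: Power = 0.5 A × 230 V = 115 W = 0.115 kW
electric blanket: Runtime = 90 min × 31 = 2790 min = 46.5 h
electric blanket: 0.115 kW × 46.5 h = 5.3475 kWh
aquarium heater: Runtime = 12 h/week × 6 weeks = 72 h
aquarium heater: 0.14 kW × 72 h = 10.08 kWh
Total energy = 15.4275 kWh
Cost = 15.4275 × £0.21 = £3.24

£3.24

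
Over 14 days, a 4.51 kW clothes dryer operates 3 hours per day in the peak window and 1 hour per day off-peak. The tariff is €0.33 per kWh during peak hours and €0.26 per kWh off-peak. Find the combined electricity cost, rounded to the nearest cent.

Peak energy = 4.51 kW × 3 h × 14 = 189.42 kWh
Off-peak energy = 4.51 kW × 1 h × 14 = 63.14 kWh
Cost = 189.42 × €0.33 + 63.14 × €0.26 = €62.5086 + €16.4164 = €78.93

€78.93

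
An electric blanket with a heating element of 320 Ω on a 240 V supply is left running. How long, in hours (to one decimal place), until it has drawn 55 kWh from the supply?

305.6 h

Power = V²/R = 240²/320 = 180 W = 0.18 kW
Hours = 55 kWh ÷ 0.18 kW = 305.6 h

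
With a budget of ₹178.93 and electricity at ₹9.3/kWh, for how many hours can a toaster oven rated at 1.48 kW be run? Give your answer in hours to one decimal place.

Energy available = ₹178.93 ÷ ₹9.3/kWh = 19.2398 kWh
Hours = 19.2398 kWh ÷ 1.48 kW = 13.0 h

13.0 h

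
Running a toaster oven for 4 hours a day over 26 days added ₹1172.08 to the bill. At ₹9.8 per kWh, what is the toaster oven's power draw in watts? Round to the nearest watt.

Energy = ₹1172.08 ÷ ₹9.8/kWh = 119.6 kWh
Runtime = 4 h/day × 26 days = 104 h
Power = 119.6 kWh ÷ 104 h = 1.15 kW = 1150 W

1150 W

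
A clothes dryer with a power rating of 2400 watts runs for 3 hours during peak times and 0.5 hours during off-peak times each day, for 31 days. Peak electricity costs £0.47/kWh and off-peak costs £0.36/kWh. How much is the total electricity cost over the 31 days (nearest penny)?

£118.30

Peak energy = 2.4 kW × 3 h × 31 = 223.2 kWh
Off-peak energy = 2.4 kW × 0.5 h × 31 = 37.2 kWh
Cost = 223.2 × £0.47 + 37.2 × £0.36 = £104.904 + £13.392 = £118.30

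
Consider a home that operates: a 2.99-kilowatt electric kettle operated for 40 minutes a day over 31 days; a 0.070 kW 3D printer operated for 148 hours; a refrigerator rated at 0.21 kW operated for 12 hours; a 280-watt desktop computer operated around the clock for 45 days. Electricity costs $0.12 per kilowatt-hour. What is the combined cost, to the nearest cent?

$45.25

electric kettle: Runtime = 40 min × 31 = 1240 min = 20.666666… h
electric kettle: 2.99 kW × 20.666666… h = 61.793333… kWh
3D printer: 0.07 kW × 148 h = 10.36 kWh
refrigerator: 0.21 kW × 12 h = 2.52 kWh
desktop computer: Runtime = 24 h × 45 = 1080 h
desktop computer: 0.28 kW × 1080 h = 302.4 kWh
Total energy = 377.073333… kWh
Cost = 377.073333… × $0.12 = $45.25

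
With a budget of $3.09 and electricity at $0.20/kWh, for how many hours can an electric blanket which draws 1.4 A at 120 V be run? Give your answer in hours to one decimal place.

Power = 1.4 A × 120 V = 168 W = 0.168 kW
Energy available = $3.09 ÷ $0.20/kWh = 15.45 kWh
Hours = 15.45 kWh ÷ 0.168 kW = 92.0 h

92.0 h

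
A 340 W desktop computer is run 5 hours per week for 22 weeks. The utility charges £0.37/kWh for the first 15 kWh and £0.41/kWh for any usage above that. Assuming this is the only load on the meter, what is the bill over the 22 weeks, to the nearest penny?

£14.73

Runtime = 5 h/week × 22 weeks = 110 h
Energy = 0.34 kW × 110 h = 37.4 kWh
Tier 1 (0–15 kWh): 15 × £0.37 = £5.55
Above 15 kWh: 22.4 × £0.41 = £9.184
Bill = £14.73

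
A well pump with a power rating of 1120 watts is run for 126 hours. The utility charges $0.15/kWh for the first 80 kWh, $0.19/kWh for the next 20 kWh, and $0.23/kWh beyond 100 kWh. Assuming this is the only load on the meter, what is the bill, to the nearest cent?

Energy = 1.12 kW × 126 h = 141.12 kWh
Tier 1 (0–80 kWh): 80 × $0.15 = $12
Tier 2 (80–100 kWh): 20 × $0.19 = $3.8
Above 100 kWh: 41.12 × $0.23 = $9.4576
Bill = $25.26

$25.26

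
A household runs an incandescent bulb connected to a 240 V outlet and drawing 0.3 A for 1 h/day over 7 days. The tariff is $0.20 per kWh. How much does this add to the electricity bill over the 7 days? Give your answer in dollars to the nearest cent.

$0.10

Power = 0.3 A × 240 V = 72 W = 0.072 kW
Runtime = 1 h/day × 7 days = 7 h
Energy = 0.072 kW × 7 h = 0.504 kWh
Cost = 0.504 kWh × $0.20/kWh = $0.10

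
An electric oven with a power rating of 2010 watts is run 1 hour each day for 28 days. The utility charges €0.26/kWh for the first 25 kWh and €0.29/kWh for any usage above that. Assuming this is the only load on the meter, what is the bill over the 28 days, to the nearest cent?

Runtime = 1 h/day × 28 days = 28 h
Energy = 2.01 kW × 28 h = 56.28 kWh
Tier 1 (0–25 kWh): 25 × €0.26 = €6.5
Above 25 kWh: 31.28 × €0.29 = €9.0712
Bill = €15.57

€15.57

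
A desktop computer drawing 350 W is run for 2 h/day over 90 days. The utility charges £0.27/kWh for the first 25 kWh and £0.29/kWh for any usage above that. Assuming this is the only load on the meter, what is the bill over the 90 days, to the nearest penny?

Runtime = 2 h/day × 90 days = 180 h
Energy = 0.35 kW × 180 h = 63 kWh
Tier 1 (0–25 kWh): 25 × £0.27 = £6.75
Above 25 kWh: 38 × £0.29 = £11.02
Bill = £17.77

£17.77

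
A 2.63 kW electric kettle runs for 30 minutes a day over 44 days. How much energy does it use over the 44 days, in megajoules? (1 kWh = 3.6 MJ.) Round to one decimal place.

208.3 MJ

Runtime = 30 min × 44 = 1320 min = 22 h
Energy = 2.63 kW × 22 h = 57.86 kWh
= 57.86 × 3.6 MJ = 208.3 MJ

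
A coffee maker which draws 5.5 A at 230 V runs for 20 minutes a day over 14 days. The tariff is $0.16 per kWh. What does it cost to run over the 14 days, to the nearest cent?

$0.94

Power = 5.5 A × 230 V = 1265 W = 1.265 kW
Runtime = 20 min × 14 = 280 min = 4.666666… h
Energy = 1.265 kW × 4.666666… h = 5.903333… kWh
Cost = 5.903333… kWh × $0.16/kWh = $0.94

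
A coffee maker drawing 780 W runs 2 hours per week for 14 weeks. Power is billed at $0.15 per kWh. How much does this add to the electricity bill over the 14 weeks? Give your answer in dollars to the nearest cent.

Runtime = 2 h/week × 14 weeks = 28 h
Energy = 0.78 kW × 28 h = 21.84 kWh
Cost = 21.84 kWh × $0.15/kWh = $3.28

$3.28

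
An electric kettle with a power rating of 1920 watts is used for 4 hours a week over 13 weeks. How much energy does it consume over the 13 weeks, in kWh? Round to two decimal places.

99.84 kWh

Runtime = 4 h/week × 13 weeks = 52 h
Energy = 1.92 kW × 52 h = 99.84 kWh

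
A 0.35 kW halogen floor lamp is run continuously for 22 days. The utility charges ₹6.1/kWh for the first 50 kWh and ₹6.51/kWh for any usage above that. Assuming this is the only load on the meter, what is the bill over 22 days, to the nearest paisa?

₹1182.55

Runtime = 24 h × 22 = 528 h
Energy = 0.35 kW × 528 h = 184.8 kWh
Tier 1 (0–50 kWh): 50 × ₹6.1 = ₹305
Above 50 kWh: 134.8 × ₹6.51 = ₹877.548
Bill = ₹1182.55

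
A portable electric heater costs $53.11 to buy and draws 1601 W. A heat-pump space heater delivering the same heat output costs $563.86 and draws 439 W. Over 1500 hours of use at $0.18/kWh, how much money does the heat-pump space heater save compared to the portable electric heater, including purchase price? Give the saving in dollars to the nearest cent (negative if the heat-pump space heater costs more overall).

portable electric heater: $53.11 + (1601/1000) kW × 1500 h × $0.18 = $53.11 + $432.27 = $485.38
heat-pump space heater: $563.86 + (439/1000) kW × 1500 h × $0.18 = $563.86 + $118.53 = $682.39
Saving = $485.38 − $682.39 = −$197.01

-$197.01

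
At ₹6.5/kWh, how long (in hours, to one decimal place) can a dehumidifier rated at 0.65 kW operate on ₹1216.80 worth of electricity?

Energy available = ₹1216.80 ÷ ₹6.5/kWh = 187.2 kWh
Hours = 187.2 kWh ÷ 0.65 kW = 288.0 h

288.0 h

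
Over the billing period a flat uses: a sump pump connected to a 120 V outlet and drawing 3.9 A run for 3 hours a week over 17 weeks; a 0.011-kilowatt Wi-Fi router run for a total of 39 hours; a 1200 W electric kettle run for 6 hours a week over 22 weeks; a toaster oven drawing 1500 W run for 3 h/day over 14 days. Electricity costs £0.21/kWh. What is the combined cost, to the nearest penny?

sump pump: Power = 3.9 A × 120 V = 468 W = 0.468 kW
sump pump: Runtime = 3 h/week × 17 weeks = 51 h
sump pump: 0.468 kW × 51 h = 23.868 kWh
Wi-Fi router: 0.011 kW × 39 h = 0.429 kWh
electric kettle: Runtime = 6 h/week × 22 weeks = 132 h
electric kettle: 1.2 kW × 132 h = 158.4 kWh
toaster oven: Runtime = 3 h/day × 14 days = 42 h
toaster oven: 1.5 kW × 42 h = 63 kWh
Total energy = 245.697 kWh
Cost = 245.697 × £0.21 = £51.60

£51.60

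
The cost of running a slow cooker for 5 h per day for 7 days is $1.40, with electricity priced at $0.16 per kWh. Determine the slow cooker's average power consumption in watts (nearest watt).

Energy = $1.40 ÷ $0.16/kWh = 8.75 kWh
Runtime = 5 h/day × 7 days = 35 h
Power = 8.75 kWh ÷ 35 h = 0.25 kW = 250 W

250 W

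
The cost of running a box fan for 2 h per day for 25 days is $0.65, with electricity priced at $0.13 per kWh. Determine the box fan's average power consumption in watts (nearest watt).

100 W

Energy = $0.65 ÷ $0.13/kWh = 5 kWh
Runtime = 2 h/day × 25 days = 50 h
Power = 5 kWh ÷ 50 h = 0.1 kW = 100 W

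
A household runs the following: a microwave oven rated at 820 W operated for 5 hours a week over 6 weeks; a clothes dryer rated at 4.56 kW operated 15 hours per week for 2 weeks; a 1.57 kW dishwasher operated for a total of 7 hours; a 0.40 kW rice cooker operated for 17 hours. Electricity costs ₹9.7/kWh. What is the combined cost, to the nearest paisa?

₹1738.14

microwave oven: Runtime = 5 h/week × 6 weeks = 30 h
microwave oven: 0.82 kW × 30 h = 24.6 kWh
clothes dryer: Runtime = 15 h/week × 2 weeks = 30 h
clothes dryer: 4.56 kW × 30 h = 136.8 kWh
dishwasher: 1.57 kW × 7 h = 10.99 kWh
rice cooker: 0.4 kW × 17 h = 6.8 kWh
Total energy = 179.19 kWh
Cost = 179.19 × ₹9.7 = ₹1738.14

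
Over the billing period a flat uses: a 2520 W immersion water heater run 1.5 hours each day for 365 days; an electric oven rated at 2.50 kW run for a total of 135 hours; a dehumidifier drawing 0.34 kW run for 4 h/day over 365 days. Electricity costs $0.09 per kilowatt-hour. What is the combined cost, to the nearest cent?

immersion water heater: Runtime = 1.5 h/day × 365 days = 547.5 h
immersion water heater: 2.52 kW × 547.5 h = 1379.7 kWh
electric oven: 2.5 kW × 135 h = 337.5 kWh
dehumidifier: Runtime = 4 h/day × 365 days = 1460 h
dehumidifier: 0.34 kW × 1460 h = 496.4 kWh
Total energy = 2213.6 kWh
Cost = 2213.6 × $0.09 = $199.22

$199.22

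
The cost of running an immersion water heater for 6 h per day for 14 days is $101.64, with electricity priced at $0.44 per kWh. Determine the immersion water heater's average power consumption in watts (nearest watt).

Energy = $101.64 ÷ $0.44/kWh = 231 kWh
Runtime = 6 h/day × 14 days = 84 h
Power = 231 kWh ÷ 84 h = 2.75 kW = 2750 W

2750 W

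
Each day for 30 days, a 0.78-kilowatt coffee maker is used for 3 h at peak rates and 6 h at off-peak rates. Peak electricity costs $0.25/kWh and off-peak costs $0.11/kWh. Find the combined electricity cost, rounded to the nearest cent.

$32.99

Peak energy = 0.78 kW × 3 h × 30 = 70.2 kWh
Off-peak energy = 0.78 kW × 6 h × 30 = 140.4 kWh
Cost = 70.2 × $0.25 + 140.4 × $0.11 = $17.55 + $15.444 = $32.99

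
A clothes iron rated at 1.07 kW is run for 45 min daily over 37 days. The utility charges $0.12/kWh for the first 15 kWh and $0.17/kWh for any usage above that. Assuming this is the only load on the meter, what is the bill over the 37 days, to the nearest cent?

$4.30

Runtime = 45 min × 37 = 1665 min = 27.75 h
Energy = 1.07 kW × 27.75 h = 29.6925 kWh
Tier 1 (0–15 kWh): 15 × $0.12 = $1.8
Above 15 kWh: 14.6925 × $0.17 = $2.497725
Bill = $4.30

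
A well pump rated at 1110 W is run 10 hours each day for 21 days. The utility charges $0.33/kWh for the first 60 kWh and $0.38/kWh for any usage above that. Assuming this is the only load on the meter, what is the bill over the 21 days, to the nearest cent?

Runtime = 10 h/day × 21 days = 210 h
Energy = 1.11 kW × 210 h = 233.1 kWh
Tier 1 (0–60 kWh): 60 × $0.33 = $19.8
Above 60 kWh: 173.1 × $0.38 = $65.778
Bill = $85.58

$85.58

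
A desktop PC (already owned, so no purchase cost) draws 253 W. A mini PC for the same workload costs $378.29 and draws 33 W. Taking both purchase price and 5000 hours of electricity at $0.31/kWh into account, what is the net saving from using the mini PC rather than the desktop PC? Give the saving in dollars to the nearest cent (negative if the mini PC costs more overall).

-$37.29

desktop PC: $0.00 + (253/1000) kW × 5000 h × $0.31 = $0.00 + $392.15 = $392.15
mini PC: $378.29 + (33/1000) kW × 5000 h × $0.31 = $378.29 + $51.15 = $429.44
Saving = $392.15 − $429.44 = −$37.29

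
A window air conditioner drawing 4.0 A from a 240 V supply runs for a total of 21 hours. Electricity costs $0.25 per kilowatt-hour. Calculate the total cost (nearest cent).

$5.04

Power = 4.0 A × 240 V = 960 W = 0.96 kW
Energy = 0.96 kW × 21 h = 20.16 kWh
Cost = 20.16 kWh × $0.25/kWh = $5.04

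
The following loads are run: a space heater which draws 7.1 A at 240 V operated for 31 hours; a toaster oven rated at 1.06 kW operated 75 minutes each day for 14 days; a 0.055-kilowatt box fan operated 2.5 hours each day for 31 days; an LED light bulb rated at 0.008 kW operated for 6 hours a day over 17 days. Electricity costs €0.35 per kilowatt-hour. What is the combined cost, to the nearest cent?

€26.76

space heater: Power = 7.1 A × 240 V = 1704 W = 1.704 kW
space heater: 1.704 kW × 31 h = 52.824 kWh
toaster oven: Runtime = 75 min × 14 = 1050 min = 17.5 h
toaster oven: 1.06 kW × 17.5 h = 18.55 kWh
box fan: Runtime = 2.5 h/day × 31 days = 77.5 h
box fan: 0.055 kW × 77.5 h = 4.2625 kWh
LED light bulb: Runtime = 6 h/day × 17 days = 102 h
LED light bulb: 0.008 kW × 102 h = 0.816 kWh
Total energy = 76.4525 kWh
Cost = 76.4525 × €0.35 = €26.76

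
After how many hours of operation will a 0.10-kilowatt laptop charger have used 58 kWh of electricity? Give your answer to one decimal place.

Hours = 58 kWh ÷ 0.1 kW = 580.0 h

580.0 h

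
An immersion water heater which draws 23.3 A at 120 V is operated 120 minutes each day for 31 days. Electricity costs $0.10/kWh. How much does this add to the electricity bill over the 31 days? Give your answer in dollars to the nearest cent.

$17.34

Power = 23.3 A × 120 V = 2796 W = 2.796 kW
Runtime = 120 min × 31 = 3720 min = 62 h
Energy = 2.796 kW × 62 h = 173.352 kWh
Cost = 173.352 kWh × $0.10/kWh = $17.34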